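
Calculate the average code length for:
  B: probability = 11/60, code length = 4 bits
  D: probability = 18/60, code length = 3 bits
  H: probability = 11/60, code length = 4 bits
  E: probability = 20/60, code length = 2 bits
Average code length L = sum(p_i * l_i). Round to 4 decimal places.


Weighted contributions p_i * l_i:
  B: (11/60) * 4 = 44/60
  D: (18/60) * 3 = 54/60
  H: (11/60) * 4 = 44/60
  E: (20/60) * 2 = 40/60
Sum = (44 + 54 + 44 + 40)/60 = 182/60

L = 182/60 = 3.0333 bits/symbol


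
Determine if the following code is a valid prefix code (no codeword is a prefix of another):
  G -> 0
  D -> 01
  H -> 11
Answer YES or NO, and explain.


Checking each pair (does one codeword prefix another?):
  G='0' vs D='01': prefix -- VIOLATION

NO -- this is NOT a valid prefix code. G (0) is a prefix of D (01).


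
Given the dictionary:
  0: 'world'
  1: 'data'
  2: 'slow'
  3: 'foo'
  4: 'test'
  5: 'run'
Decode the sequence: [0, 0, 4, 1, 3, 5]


Look up each index in the dictionary:
  0 -> 'world'
  0 -> 'world'
  4 -> 'test'
  1 -> 'data'
  3 -> 'foo'
  5 -> 'run'

Decoded: "world world test data foo run"


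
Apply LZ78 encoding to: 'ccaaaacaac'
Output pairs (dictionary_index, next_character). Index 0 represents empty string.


LZ78 encoding steps:
Dictionary: {0: ''}
Step 1: w='' (idx 0), next='c' -> output (0, 'c'), add 'c' as idx 1
Step 2: w='c' (idx 1), next='a' -> output (1, 'a'), add 'ca' as idx 2
Step 3: w='' (idx 0), next='a' -> output (0, 'a'), add 'a' as idx 3
Step 4: w='a' (idx 3), next='a' -> output (3, 'a'), add 'aa' as idx 4
Step 5: w='ca' (idx 2), next='a' -> output (2, 'a'), add 'caa' as idx 5
Step 6: w='c' (idx 1), end of input -> output (1, '')


Encoded: [(0, 'c'), (1, 'a'), (0, 'a'), (3, 'a'), (2, 'a'), (1, '')]


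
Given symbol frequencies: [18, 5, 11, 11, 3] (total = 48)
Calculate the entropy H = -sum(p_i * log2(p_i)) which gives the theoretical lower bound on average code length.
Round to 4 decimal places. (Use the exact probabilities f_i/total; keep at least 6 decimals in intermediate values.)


Per-symbol terms -p_i * log2(p_i) with p_i = f_i/48:
  p = 18/48 = 0.375000: log2(p) = -1.415037, -p*log2(p) = 0.530639
  p = 5/48 = 0.104167: log2(p) = -3.263034, -p*log2(p) = 0.339899
  p = 11/48 = 0.229167: log2(p) = -2.125531, -p*log2(p) = 0.487101
  p = 11/48 = 0.229167: log2(p) = -2.125531, -p*log2(p) = 0.487101
  p = 3/48 = 0.062500: log2(p) = -4.000000, -p*log2(p) = 0.250000
H = 0.530639 + 0.339899 + 0.487101 + 0.487101 + 0.250000 = 2.094740

H = 2.0947 bits/symbol


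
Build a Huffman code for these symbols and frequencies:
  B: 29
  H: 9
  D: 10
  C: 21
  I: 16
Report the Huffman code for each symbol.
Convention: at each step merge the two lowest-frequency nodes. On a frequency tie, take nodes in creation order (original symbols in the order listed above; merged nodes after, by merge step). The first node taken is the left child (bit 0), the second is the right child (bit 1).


Huffman tree construction:
Step 1: Merge H(9) + D(10) = 19
Step 2: Merge I(16) + (H+D)(19) = 35
Step 3: Merge C(21) + B(29) = 50
Step 4: Merge (I+(H+D))(35) + (C+B)(50) = 85
Read each symbol's code off the tree from the root (left child = 0, right child = 1).

Codes:
  B: 11 (length 2)
  H: 010 (length 3)
  D: 011 (length 3)
  C: 10 (length 2)
  I: 00 (length 2)
Average code length: 189/85 = 2.2235 bits/symbol


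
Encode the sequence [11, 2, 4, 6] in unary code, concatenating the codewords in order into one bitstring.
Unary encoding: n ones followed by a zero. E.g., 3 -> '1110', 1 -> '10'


Encode each number as n ones followed by a terminating 0:
  11 -> 111111111110 (12 bits)
  2 -> 110 (3 bits)
  4 -> 11110 (5 bits)
  6 -> 1111110 (7 bits)
Total length = 12 + 3 + 5 + 7 = 27 bits.

Unary([11, 2, 4, 6]) = 111111111110110111101111110 (27 bits)


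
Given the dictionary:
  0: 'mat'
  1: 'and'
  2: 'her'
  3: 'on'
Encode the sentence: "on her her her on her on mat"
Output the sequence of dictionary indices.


Look up each word in the dictionary:
  'on' -> 3
  'her' -> 2
  'her' -> 2
  'her' -> 2
  'on' -> 3
  'her' -> 2
  'on' -> 3
  'mat' -> 0

Encoded: [3, 2, 2, 2, 3, 2, 3, 0]


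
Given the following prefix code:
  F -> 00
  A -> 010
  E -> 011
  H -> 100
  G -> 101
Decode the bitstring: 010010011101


Decoding step by step:
Bits 010 -> A
Bits 010 -> A
Bits 011 -> E
Bits 101 -> G


Decoded message: AAEG


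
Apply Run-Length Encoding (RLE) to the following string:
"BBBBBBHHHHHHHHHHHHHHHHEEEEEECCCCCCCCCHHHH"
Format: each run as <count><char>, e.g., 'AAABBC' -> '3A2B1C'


Scanning runs left to right:
  i=0: run of 'B' x 6 -> '6B'
  i=6: run of 'H' x 16 -> '16H'
  i=22: run of 'E' x 6 -> '6E'
  i=28: run of 'C' x 9 -> '9C'
  i=37: run of 'H' x 4 -> '4H'

RLE = 6B16H6E9C4H


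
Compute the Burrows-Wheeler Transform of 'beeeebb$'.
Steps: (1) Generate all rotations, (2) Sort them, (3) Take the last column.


Rotations (sorted):
  0: $beeeebb -> last char: b
  1: b$beeeeb -> last char: b
  2: bb$beeee -> last char: e
  3: beeeebb$ -> last char: $
  4: ebb$beee -> last char: e
  5: eebb$bee -> last char: e
  6: eeebb$be -> last char: e
  7: eeeebb$b -> last char: b


BWT = bbe$eeeb


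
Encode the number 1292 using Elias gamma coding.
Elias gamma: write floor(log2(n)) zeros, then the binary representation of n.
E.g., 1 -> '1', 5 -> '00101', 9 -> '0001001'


num_bits = floor(log2(1292)) + 1 = 11
leading_zeros = num_bits - 1 = 10
binary(1292) = 10100001100

Elias gamma(1292) = '0000000000' + '10100001100' = 000000000010100001100 (21 bits)


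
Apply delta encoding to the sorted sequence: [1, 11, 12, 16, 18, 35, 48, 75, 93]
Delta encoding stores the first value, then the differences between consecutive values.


First value: 1
Deltas:
  11 - 1 = 10
  12 - 11 = 1
  16 - 12 = 4
  18 - 16 = 2
  35 - 18 = 17
  48 - 35 = 13
  75 - 48 = 27
  93 - 75 = 18


Delta encoded: [1, 10, 1, 4, 2, 17, 13, 27, 18]


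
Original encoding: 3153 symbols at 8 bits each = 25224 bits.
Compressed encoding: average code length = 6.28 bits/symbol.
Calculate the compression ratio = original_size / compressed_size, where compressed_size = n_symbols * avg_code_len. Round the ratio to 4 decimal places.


original_size = n_symbols * orig_bits = 3153 * 8 = 25224 bits
compressed_size = n_symbols * avg_code_len = 3153 * 6.28 = 19800.84 bits
ratio = original_size / compressed_size = 25224 / 19800.84 = 1.2739

Compression ratio = 1.2739


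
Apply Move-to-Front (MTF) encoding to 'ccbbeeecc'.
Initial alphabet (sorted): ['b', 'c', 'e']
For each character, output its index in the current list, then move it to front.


MTF encoding:
'c': index 1 in ['b', 'c', 'e'] -> ['c', 'b', 'e']
'c': index 0 in ['c', 'b', 'e'] -> ['c', 'b', 'e']
'b': index 1 in ['c', 'b', 'e'] -> ['b', 'c', 'e']
'b': index 0 in ['b', 'c', 'e'] -> ['b', 'c', 'e']
'e': index 2 in ['b', 'c', 'e'] -> ['e', 'b', 'c']
'e': index 0 in ['e', 'b', 'c'] -> ['e', 'b', 'c']
'e': index 0 in ['e', 'b', 'c'] -> ['e', 'b', 'c']
'c': index 2 in ['e', 'b', 'c'] -> ['c', 'e', 'b']
'c': index 0 in ['c', 'e', 'b'] -> ['c', 'e', 'b']


Output: [1, 0, 1, 0, 2, 0, 0, 2, 0]


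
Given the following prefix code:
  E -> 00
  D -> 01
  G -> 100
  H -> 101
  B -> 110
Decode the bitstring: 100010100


Decoding step by step:
Bits 100 -> G
Bits 01 -> D
Bits 01 -> D
Bits 00 -> E


Decoded message: GDDE


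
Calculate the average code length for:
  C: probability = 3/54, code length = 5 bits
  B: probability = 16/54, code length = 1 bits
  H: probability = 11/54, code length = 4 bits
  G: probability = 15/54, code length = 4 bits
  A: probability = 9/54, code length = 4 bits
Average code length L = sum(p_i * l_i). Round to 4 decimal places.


Weighted contributions p_i * l_i:
  C: (3/54) * 5 = 15/54
  B: (16/54) * 1 = 16/54
  H: (11/54) * 4 = 44/54
  G: (15/54) * 4 = 60/54
  A: (9/54) * 4 = 36/54
Sum = (15 + 16 + 44 + 60 + 36)/54 = 171/54

L = 171/54 = 3.1667 bits/symbol


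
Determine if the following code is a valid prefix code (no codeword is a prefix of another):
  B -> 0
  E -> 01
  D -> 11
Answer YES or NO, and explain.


Checking each pair (does one codeword prefix another?):
  B='0' vs E='01': prefix -- VIOLATION

NO -- this is NOT a valid prefix code. B (0) is a prefix of E (01).


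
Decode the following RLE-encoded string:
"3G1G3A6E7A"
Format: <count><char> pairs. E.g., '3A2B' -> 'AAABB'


Expanding each <count><char> pair:
  3G -> 'GGG'
  1G -> 'G'
  3A -> 'AAA'
  6E -> 'EEEEEE'
  7A -> 'AAAAAAA'

Decoded = GGGGAAAEEEEEEAAAAAAA


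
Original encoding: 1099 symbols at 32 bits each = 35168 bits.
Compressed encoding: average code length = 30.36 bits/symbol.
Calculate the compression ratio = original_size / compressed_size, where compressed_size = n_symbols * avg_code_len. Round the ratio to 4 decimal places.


original_size = n_symbols * orig_bits = 1099 * 32 = 35168 bits
compressed_size = n_symbols * avg_code_len = 1099 * 30.36 = 33365.64 bits
ratio = original_size / compressed_size = 35168 / 33365.64 = 1.054

Compression ratio = 1.054


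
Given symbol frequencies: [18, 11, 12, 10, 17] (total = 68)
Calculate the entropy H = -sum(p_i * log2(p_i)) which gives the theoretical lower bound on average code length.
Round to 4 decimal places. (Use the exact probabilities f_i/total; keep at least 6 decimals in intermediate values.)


Per-symbol terms -p_i * log2(p_i) with p_i = f_i/68:
  p = 18/68 = 0.264706: log2(p) = -1.917538, -p*log2(p) = 0.507584
  p = 11/68 = 0.161765: log2(p) = -2.628031, -p*log2(p) = 0.425123
  p = 12/68 = 0.176471: log2(p) = -2.502500, -p*log2(p) = 0.441618
  p = 10/68 = 0.147059: log2(p) = -2.765535, -p*log2(p) = 0.406696
  p = 17/68 = 0.250000: log2(p) = -2.000000, -p*log2(p) = 0.500000
H = 0.507584 + 0.425123 + 0.441618 + 0.406696 + 0.500000 = 2.281021

H = 2.281 bits/symbol


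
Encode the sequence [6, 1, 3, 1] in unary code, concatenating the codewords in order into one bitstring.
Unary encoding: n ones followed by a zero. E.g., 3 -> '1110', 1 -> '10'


Encode each number as n ones followed by a terminating 0:
  6 -> 1111110 (7 bits)
  1 -> 10 (2 bits)
  3 -> 1110 (4 bits)
  1 -> 10 (2 bits)
Total length = 7 + 2 + 4 + 2 = 15 bits.

Unary([6, 1, 3, 1]) = 111111010111010 (15 bits)


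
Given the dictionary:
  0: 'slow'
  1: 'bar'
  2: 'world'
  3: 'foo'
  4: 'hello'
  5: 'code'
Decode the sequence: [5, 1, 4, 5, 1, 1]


Look up each index in the dictionary:
  5 -> 'code'
  1 -> 'bar'
  4 -> 'hello'
  5 -> 'code'
  1 -> 'bar'
  1 -> 'bar'

Decoded: "code bar hello code bar bar"


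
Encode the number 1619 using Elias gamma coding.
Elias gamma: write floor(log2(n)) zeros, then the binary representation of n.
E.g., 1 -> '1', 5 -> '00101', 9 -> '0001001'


num_bits = floor(log2(1619)) + 1 = 11
leading_zeros = num_bits - 1 = 10
binary(1619) = 11001010011

Elias gamma(1619) = '0000000000' + '11001010011' = 000000000011001010011 (21 bits)


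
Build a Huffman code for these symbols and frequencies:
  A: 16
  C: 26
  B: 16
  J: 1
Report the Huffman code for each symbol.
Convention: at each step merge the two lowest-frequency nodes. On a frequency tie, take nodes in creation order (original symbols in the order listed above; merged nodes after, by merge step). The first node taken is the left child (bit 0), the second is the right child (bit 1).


Huffman tree construction:
Step 1: Merge J(1) + A(16) = 17
Step 2: Merge B(16) + (J+A)(17) = 33
Step 3: Merge C(26) + (B+(J+A))(33) = 59
Read each symbol's code off the tree from the root (left child = 0, right child = 1).

Codes:
  A: 111 (length 3)
  C: 0 (length 1)
  B: 10 (length 2)
  J: 110 (length 3)
Average code length: 109/59 = 1.8475 bits/symbol


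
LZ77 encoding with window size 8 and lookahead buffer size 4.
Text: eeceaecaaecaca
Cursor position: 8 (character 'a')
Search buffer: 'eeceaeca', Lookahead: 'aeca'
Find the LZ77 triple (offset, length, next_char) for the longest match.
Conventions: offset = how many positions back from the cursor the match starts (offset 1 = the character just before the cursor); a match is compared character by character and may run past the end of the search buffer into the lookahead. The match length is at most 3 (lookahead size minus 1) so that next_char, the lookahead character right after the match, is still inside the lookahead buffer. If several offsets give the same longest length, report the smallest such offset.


Try each offset into the search buffer:
  offset=1 (pos 7, char 'a'): match length 1
  offset=2 (pos 6, char 'c'): match length 0
  offset=3 (pos 5, char 'e'): match length 0
  offset=4 (pos 4, char 'a'): match length 3
  offset=5 (pos 3, char 'e'): match length 0
  offset=6 (pos 2, char 'c'): match length 0
  offset=7 (pos 1, char 'e'): match length 0
  offset=8 (pos 0, char 'e'): match length 0
Longest match has length 3 at offset 4.
next_char = character at position 8 + 3 = 11 -> 'a'

Best match: offset=4, length=3 (matching 'aec' starting at position 4)
LZ77 triple: (4, 3, 'a')


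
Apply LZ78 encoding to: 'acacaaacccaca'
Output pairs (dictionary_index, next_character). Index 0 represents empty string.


LZ78 encoding steps:
Dictionary: {0: ''}
Step 1: w='' (idx 0), next='a' -> output (0, 'a'), add 'a' as idx 1
Step 2: w='' (idx 0), next='c' -> output (0, 'c'), add 'c' as idx 2
Step 3: w='a' (idx 1), next='c' -> output (1, 'c'), add 'ac' as idx 3
Step 4: w='a' (idx 1), next='a' -> output (1, 'a'), add 'aa' as idx 4
Step 5: w='ac' (idx 3), next='c' -> output (3, 'c'), add 'acc' as idx 5
Step 6: w='c' (idx 2), next='a' -> output (2, 'a'), add 'ca' as idx 6
Step 7: w='ca' (idx 6), end of input -> output (6, '')


Encoded: [(0, 'a'), (0, 'c'), (1, 'c'), (1, 'a'), (3, 'c'), (2, 'a'), (6, '')]


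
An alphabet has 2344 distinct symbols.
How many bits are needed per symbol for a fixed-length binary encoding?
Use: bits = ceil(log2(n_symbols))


log2(2344) = 11.1948
Bracket: 2^11 = 2048 < 2344 <= 2^12 = 4096
So ceil(log2(2344)) = 12

bits = ceil(log2(2344)) = ceil(11.1948) = 12 bits


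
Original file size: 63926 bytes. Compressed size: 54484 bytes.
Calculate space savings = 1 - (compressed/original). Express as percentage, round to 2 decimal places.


ratio = compressed/original = 54484/63926 = 0.852298
savings = 1 - ratio = 1 - 0.852298 = 0.147702
as a percentage: 0.147702 * 100 = 14.77%

Space savings = 1 - 54484/63926 = 14.77%


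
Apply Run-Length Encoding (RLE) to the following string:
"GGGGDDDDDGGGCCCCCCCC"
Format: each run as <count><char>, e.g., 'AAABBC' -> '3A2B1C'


Scanning runs left to right:
  i=0: run of 'G' x 4 -> '4G'
  i=4: run of 'D' x 5 -> '5D'
  i=9: run of 'G' x 3 -> '3G'
  i=12: run of 'C' x 8 -> '8C'

RLE = 4G5D3G8C


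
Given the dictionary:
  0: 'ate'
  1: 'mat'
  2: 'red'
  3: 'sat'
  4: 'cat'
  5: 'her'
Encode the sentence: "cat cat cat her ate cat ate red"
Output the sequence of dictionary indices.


Look up each word in the dictionary:
  'cat' -> 4
  'cat' -> 4
  'cat' -> 4
  'her' -> 5
  'ate' -> 0
  'cat' -> 4
  'ate' -> 0
  'red' -> 2

Encoded: [4, 4, 4, 5, 0, 4, 0, 2]


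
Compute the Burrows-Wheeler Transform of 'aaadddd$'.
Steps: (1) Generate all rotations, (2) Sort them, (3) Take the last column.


Rotations (sorted):
  0: $aaadddd -> last char: d
  1: aaadddd$ -> last char: $
  2: aadddd$a -> last char: a
  3: adddd$aa -> last char: a
  4: d$aaaddd -> last char: d
  5: dd$aaadd -> last char: d
  6: ddd$aaad -> last char: d
  7: dddd$aaa -> last char: a


BWT = d$aaddda


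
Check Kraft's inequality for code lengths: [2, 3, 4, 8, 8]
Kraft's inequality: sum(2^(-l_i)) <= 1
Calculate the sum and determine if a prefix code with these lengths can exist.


Sum = 2^(-2) + 2^(-3) + 2^(-4) + 2^(-8) + 2^(-8)
    = 0.25 + 0.125 + 0.0625 + 0.00390625 + 0.00390625
    = 114/256 = 0.4453125
Since 0.4453125 <= 1, Kraft's inequality IS satisfied.
A prefix code with these lengths CAN exist.

Kraft sum = 0.4453125. Satisfied.


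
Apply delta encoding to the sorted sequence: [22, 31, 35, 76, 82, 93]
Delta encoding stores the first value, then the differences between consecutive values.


First value: 22
Deltas:
  31 - 22 = 9
  35 - 31 = 4
  76 - 35 = 41
  82 - 76 = 6
  93 - 82 = 11


Delta encoded: [22, 9, 4, 41, 6, 11]


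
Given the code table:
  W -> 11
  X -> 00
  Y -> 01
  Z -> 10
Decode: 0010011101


Decoding:
00 -> X
10 -> Z
01 -> Y
11 -> W
01 -> Y


Result: XZYWY


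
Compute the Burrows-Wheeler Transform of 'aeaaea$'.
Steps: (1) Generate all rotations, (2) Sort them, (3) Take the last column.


Rotations (sorted):
  0: $aeaaea -> last char: a
  1: a$aeaae -> last char: e
  2: aaea$ae -> last char: e
  3: aea$aea -> last char: a
  4: aeaaea$ -> last char: $
  5: ea$aeaa -> last char: a
  6: eaaea$a -> last char: a


BWT = aeea$aa


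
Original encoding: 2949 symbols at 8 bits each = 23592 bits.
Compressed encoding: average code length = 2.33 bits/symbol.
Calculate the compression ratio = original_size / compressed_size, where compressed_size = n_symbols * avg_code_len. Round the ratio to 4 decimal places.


original_size = n_symbols * orig_bits = 2949 * 8 = 23592 bits
compressed_size = n_symbols * avg_code_len = 2949 * 2.33 = 6871.17 bits
ratio = original_size / compressed_size = 23592 / 6871.17 = 3.4335

Compression ratio = 3.4335


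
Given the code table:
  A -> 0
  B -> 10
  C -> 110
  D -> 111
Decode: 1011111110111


Decoding:
10 -> B
111 -> D
111 -> D
10 -> B
111 -> D


Result: BDDBD


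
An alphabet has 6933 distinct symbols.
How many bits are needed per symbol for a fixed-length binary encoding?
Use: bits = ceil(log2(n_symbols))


log2(6933) = 12.7593
Bracket: 2^12 = 4096 < 6933 <= 2^13 = 8192
So ceil(log2(6933)) = 13

bits = ceil(log2(6933)) = ceil(12.7593) = 13 bits


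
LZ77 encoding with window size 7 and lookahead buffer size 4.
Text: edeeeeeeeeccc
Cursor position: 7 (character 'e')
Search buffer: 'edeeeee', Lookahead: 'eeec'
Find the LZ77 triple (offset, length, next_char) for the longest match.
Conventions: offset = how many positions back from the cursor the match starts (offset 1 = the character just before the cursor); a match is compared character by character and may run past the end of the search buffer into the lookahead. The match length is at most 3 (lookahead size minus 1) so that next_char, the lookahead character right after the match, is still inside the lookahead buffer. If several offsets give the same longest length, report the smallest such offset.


Try each offset into the search buffer:
  offset=1 (pos 6, char 'e'): match length 3
  offset=2 (pos 5, char 'e'): match length 3
  offset=3 (pos 4, char 'e'): match length 3
  offset=4 (pos 3, char 'e'): match length 3
  offset=5 (pos 2, char 'e'): match length 3
  offset=6 (pos 1, char 'd'): match length 0
  offset=7 (pos 0, char 'e'): match length 1
Longest match has length 3, found at offsets 1, 2, 3, 4, 5; take the smallest, offset 1.
next_char = character at position 7 + 3 = 10 -> 'c'

Best match: offset=1, length=3 (matching 'eee' starting at position 6)
LZ77 triple: (1, 3, 'c')


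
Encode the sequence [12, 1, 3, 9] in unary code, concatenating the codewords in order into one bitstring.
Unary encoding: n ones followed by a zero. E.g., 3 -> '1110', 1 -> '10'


Encode each number as n ones followed by a terminating 0:
  12 -> 1111111111110 (13 bits)
  1 -> 10 (2 bits)
  3 -> 1110 (4 bits)
  9 -> 1111111110 (10 bits)
Total length = 13 + 2 + 4 + 10 = 29 bits.

Unary([12, 1, 3, 9]) = 11111111111101011101111111110 (29 bits)


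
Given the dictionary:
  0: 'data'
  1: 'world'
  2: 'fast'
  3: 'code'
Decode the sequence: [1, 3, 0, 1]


Look up each index in the dictionary:
  1 -> 'world'
  3 -> 'code'
  0 -> 'data'
  1 -> 'world'

Decoded: "world code data world"


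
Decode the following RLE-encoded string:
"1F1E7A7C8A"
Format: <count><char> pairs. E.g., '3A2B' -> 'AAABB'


Expanding each <count><char> pair:
  1F -> 'F'
  1E -> 'E'
  7A -> 'AAAAAAA'
  7C -> 'CCCCCCC'
  8A -> 'AAAAAAAA'

Decoded = FEAAAAAAACCCCCCCAAAAAAAA


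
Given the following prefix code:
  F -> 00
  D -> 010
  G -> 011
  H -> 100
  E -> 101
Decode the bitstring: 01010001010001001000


Decoding step by step:
Bits 010 -> D
Bits 100 -> H
Bits 010 -> D
Bits 100 -> H
Bits 010 -> D
Bits 010 -> D
Bits 00 -> F


Decoded message: DHDHDDF


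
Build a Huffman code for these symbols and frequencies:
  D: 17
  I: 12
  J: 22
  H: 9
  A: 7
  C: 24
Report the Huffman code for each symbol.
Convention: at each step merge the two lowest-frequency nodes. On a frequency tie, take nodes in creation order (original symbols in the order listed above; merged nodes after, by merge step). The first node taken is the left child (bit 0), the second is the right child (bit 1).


Huffman tree construction:
Step 1: Merge A(7) + H(9) = 16
Step 2: Merge I(12) + (A+H)(16) = 28
Step 3: Merge D(17) + J(22) = 39
Step 4: Merge C(24) + (I+(A+H))(28) = 52
Step 5: Merge (D+J)(39) + (C+(I+(A+H)))(52) = 91
Read each symbol's code off the tree from the root (left child = 0, right child = 1).

Codes:
  D: 00 (length 2)
  I: 110 (length 3)
  J: 01 (length 2)
  H: 1111 (length 4)
  A: 1110 (length 4)
  C: 10 (length 2)
Average code length: 226/91 = 2.4835 bits/symbol


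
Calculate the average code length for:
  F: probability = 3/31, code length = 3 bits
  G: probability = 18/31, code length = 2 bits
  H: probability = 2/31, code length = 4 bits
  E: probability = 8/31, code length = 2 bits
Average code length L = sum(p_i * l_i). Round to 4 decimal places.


Weighted contributions p_i * l_i:
  F: (3/31) * 3 = 9/31
  G: (18/31) * 2 = 36/31
  H: (2/31) * 4 = 8/31
  E: (8/31) * 2 = 16/31
Sum = (9 + 36 + 8 + 16)/31 = 69/31

L = 69/31 = 2.2258 bits/symbol


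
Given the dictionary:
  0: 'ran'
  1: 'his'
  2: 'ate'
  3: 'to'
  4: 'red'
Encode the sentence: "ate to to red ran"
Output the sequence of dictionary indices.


Look up each word in the dictionary:
  'ate' -> 2
  'to' -> 3
  'to' -> 3
  'red' -> 4
  'ran' -> 0

Encoded: [2, 3, 3, 4, 0]


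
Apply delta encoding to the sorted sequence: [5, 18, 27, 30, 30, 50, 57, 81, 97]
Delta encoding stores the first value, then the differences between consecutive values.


First value: 5
Deltas:
  18 - 5 = 13
  27 - 18 = 9
  30 - 27 = 3
  30 - 30 = 0
  50 - 30 = 20
  57 - 50 = 7
  81 - 57 = 24
  97 - 81 = 16


Delta encoded: [5, 13, 9, 3, 0, 20, 7, 24, 16]


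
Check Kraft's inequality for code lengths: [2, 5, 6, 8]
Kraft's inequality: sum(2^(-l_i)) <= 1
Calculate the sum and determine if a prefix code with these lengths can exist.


Sum = 2^(-2) + 2^(-5) + 2^(-6) + 2^(-8)
    = 0.25 + 0.03125 + 0.015625 + 0.00390625
    = 77/256 = 0.30078125
Since 0.30078125 <= 1, Kraft's inequality IS satisfied.
A prefix code with these lengths CAN exist.

Kraft sum = 0.30078125. Satisfied.


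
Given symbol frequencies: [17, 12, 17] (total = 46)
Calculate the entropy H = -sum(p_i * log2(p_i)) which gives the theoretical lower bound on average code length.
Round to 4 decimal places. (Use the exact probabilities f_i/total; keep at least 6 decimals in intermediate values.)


Per-symbol terms -p_i * log2(p_i) with p_i = f_i/46:
  p = 17/46 = 0.369565: log2(p) = -1.436099, -p*log2(p) = 0.530732
  p = 12/46 = 0.260870: log2(p) = -1.938599, -p*log2(p) = 0.505722
  p = 17/46 = 0.369565: log2(p) = -1.436099, -p*log2(p) = 0.530732
H = 0.530732 + 0.505722 + 0.530732 = 1.567186

H = 1.5672 bits/symbol


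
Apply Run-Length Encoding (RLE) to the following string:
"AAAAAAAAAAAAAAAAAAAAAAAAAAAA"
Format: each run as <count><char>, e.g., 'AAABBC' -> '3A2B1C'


Scanning runs left to right:
  i=0: run of 'A' x 28 -> '28A'

RLE = 28A


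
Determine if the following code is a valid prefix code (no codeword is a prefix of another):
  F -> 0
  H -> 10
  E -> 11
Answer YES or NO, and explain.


Checking each pair (does one codeword prefix another?):
  F='0' vs H='10': no prefix
  F='0' vs E='11': no prefix
  H='10' vs F='0': no prefix
  H='10' vs E='11': no prefix
  E='11' vs F='0': no prefix
  E='11' vs H='10': no prefix
No violation found over all pairs.

YES -- this is a valid prefix code. No codeword is a prefix of any other codeword.


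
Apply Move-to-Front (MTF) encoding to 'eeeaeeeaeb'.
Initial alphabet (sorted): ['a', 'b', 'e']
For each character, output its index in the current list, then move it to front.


MTF encoding:
'e': index 2 in ['a', 'b', 'e'] -> ['e', 'a', 'b']
'e': index 0 in ['e', 'a', 'b'] -> ['e', 'a', 'b']
'e': index 0 in ['e', 'a', 'b'] -> ['e', 'a', 'b']
'a': index 1 in ['e', 'a', 'b'] -> ['a', 'e', 'b']
'e': index 1 in ['a', 'e', 'b'] -> ['e', 'a', 'b']
'e': index 0 in ['e', 'a', 'b'] -> ['e', 'a', 'b']
'e': index 0 in ['e', 'a', 'b'] -> ['e', 'a', 'b']
'a': index 1 in ['e', 'a', 'b'] -> ['a', 'e', 'b']
'e': index 1 in ['a', 'e', 'b'] -> ['e', 'a', 'b']
'b': index 2 in ['e', 'a', 'b'] -> ['b', 'e', 'a']


Output: [2, 0, 0, 1, 1, 0, 0, 1, 1, 2]


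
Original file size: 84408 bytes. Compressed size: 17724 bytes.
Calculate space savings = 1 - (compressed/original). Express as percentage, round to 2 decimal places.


ratio = compressed/original = 17724/84408 = 0.20998
savings = 1 - ratio = 1 - 0.20998 = 0.79002
as a percentage: 0.79002 * 100 = 79.0%

Space savings = 1 - 17724/84408 = 79.0%


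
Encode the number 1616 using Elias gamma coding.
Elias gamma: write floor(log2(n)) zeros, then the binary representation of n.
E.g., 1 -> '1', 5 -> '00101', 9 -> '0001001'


num_bits = floor(log2(1616)) + 1 = 11
leading_zeros = num_bits - 1 = 10
binary(1616) = 11001010000

Elias gamma(1616) = '0000000000' + '11001010000' = 000000000011001010000 (21 bits)


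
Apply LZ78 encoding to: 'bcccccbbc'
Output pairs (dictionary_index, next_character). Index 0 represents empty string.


LZ78 encoding steps:
Dictionary: {0: ''}
Step 1: w='' (idx 0), next='b' -> output (0, 'b'), add 'b' as idx 1
Step 2: w='' (idx 0), next='c' -> output (0, 'c'), add 'c' as idx 2
Step 3: w='c' (idx 2), next='c' -> output (2, 'c'), add 'cc' as idx 3
Step 4: w='cc' (idx 3), next='b' -> output (3, 'b'), add 'ccb' as idx 4
Step 5: w='b' (idx 1), next='c' -> output (1, 'c'), add 'bc' as idx 5


Encoded: [(0, 'b'), (0, 'c'), (2, 'c'), (3, 'b'), (1, 'c')]


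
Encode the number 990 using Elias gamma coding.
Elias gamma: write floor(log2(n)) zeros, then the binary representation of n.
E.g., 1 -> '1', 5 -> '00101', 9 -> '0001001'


num_bits = floor(log2(990)) + 1 = 10
leading_zeros = num_bits - 1 = 9
binary(990) = 1111011110

Elias gamma(990) = '000000000' + '1111011110' = 0000000001111011110 (19 bits)


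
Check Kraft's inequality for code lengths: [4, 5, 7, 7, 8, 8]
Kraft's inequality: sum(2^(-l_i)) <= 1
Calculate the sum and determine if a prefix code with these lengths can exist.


Sum = 2^(-4) + 2^(-5) + 2^(-7) + 2^(-7) + 2^(-8) + 2^(-8)
    = 0.0625 + 0.03125 + 0.0078125 + 0.0078125 + 0.00390625 + 0.00390625
    = 30/256 = 0.1171875
Since 0.1171875 <= 1, Kraft's inequality IS satisfied.
A prefix code with these lengths CAN exist.

Kraft sum = 0.1171875. Satisfied.


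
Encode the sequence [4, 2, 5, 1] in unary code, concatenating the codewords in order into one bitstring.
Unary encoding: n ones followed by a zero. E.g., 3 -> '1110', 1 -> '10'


Encode each number as n ones followed by a terminating 0:
  4 -> 11110 (5 bits)
  2 -> 110 (3 bits)
  5 -> 111110 (6 bits)
  1 -> 10 (2 bits)
Total length = 5 + 3 + 6 + 2 = 16 bits.

Unary([4, 2, 5, 1]) = 1111011011111010 (16 bits)


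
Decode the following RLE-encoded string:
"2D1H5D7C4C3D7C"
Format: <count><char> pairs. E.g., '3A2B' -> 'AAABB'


Expanding each <count><char> pair:
  2D -> 'DD'
  1H -> 'H'
  5D -> 'DDDDD'
  7C -> 'CCCCCCC'
  4C -> 'CCCC'
  3D -> 'DDD'
  7C -> 'CCCCCCC'

Decoded = DDHDDDDDCCCCCCCCCCCDDDCCCCCCC


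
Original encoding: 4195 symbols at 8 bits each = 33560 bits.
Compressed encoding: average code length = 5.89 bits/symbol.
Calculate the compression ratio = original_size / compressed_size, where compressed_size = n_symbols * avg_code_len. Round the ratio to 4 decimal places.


original_size = n_symbols * orig_bits = 4195 * 8 = 33560 bits
compressed_size = n_symbols * avg_code_len = 4195 * 5.89 = 24708.55 bits
ratio = original_size / compressed_size = 33560 / 24708.55 = 1.3582

Compression ratio = 1.3582


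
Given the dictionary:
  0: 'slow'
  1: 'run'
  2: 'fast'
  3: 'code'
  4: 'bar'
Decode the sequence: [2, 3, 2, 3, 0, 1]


Look up each index in the dictionary:
  2 -> 'fast'
  3 -> 'code'
  2 -> 'fast'
  3 -> 'code'
  0 -> 'slow'
  1 -> 'run'

Decoded: "fast code fast code slow run"


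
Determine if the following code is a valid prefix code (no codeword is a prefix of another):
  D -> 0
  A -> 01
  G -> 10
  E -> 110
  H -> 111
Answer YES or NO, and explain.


Checking each pair (does one codeword prefix another?):
  D='0' vs A='01': prefix -- VIOLATION

NO -- this is NOT a valid prefix code. D (0) is a prefix of A (01).


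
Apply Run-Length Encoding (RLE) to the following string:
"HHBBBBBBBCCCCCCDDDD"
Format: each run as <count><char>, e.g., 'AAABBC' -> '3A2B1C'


Scanning runs left to right:
  i=0: run of 'H' x 2 -> '2H'
  i=2: run of 'B' x 7 -> '7B'
  i=9: run of 'C' x 6 -> '6C'
  i=15: run of 'D' x 4 -> '4D'

RLE = 2H7B6C4D


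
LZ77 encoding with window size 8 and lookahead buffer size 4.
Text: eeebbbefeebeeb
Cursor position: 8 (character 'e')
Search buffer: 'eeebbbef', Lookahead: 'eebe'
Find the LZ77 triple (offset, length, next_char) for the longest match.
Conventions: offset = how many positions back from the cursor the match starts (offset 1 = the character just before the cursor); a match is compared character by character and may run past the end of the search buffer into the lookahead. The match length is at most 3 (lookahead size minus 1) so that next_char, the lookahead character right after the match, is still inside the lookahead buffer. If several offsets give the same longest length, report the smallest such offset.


Try each offset into the search buffer:
  offset=1 (pos 7, char 'f'): match length 0
  offset=2 (pos 6, char 'e'): match length 1
  offset=3 (pos 5, char 'b'): match length 0
  offset=4 (pos 4, char 'b'): match length 0
  offset=5 (pos 3, char 'b'): match length 0
  offset=6 (pos 2, char 'e'): match length 1
  offset=7 (pos 1, char 'e'): match length 3
  offset=8 (pos 0, char 'e'): match length 2
Longest match has length 3 at offset 7.
next_char = character at position 8 + 3 = 11 -> 'e'

Best match: offset=7, length=3 (matching 'eeb' starting at position 1)
LZ77 triple: (7, 3, 'e')


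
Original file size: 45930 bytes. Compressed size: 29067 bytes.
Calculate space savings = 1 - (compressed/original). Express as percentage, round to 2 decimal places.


ratio = compressed/original = 29067/45930 = 0.632854
savings = 1 - ratio = 1 - 0.632854 = 0.367146
as a percentage: 0.367146 * 100 = 36.71%

Space savings = 1 - 29067/45930 = 36.71%


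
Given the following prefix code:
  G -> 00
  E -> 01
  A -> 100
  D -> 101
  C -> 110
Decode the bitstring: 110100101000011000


Decoding step by step:
Bits 110 -> C
Bits 100 -> A
Bits 101 -> D
Bits 00 -> G
Bits 00 -> G
Bits 110 -> C
Bits 00 -> G


Decoded message: CADGGCG


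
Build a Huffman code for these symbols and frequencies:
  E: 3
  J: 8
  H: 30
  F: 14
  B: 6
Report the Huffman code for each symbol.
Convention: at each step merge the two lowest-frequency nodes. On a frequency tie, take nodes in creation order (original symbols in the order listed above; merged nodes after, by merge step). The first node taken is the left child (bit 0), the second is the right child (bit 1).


Huffman tree construction:
Step 1: Merge E(3) + B(6) = 9
Step 2: Merge J(8) + (E+B)(9) = 17
Step 3: Merge F(14) + (J+(E+B))(17) = 31
Step 4: Merge H(30) + (F+(J+(E+B)))(31) = 61
Read each symbol's code off the tree from the root (left child = 0, right child = 1).

Codes:
  E: 1110 (length 4)
  J: 110 (length 3)
  H: 0 (length 1)
  F: 10 (length 2)
  B: 1111 (length 4)
Average code length: 118/61 = 1.9344 bits/symbol


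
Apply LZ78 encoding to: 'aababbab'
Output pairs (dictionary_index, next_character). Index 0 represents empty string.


LZ78 encoding steps:
Dictionary: {0: ''}
Step 1: w='' (idx 0), next='a' -> output (0, 'a'), add 'a' as idx 1
Step 2: w='a' (idx 1), next='b' -> output (1, 'b'), add 'ab' as idx 2
Step 3: w='ab' (idx 2), next='b' -> output (2, 'b'), add 'abb' as idx 3
Step 4: w='ab' (idx 2), end of input -> output (2, '')


Encoded: [(0, 'a'), (1, 'b'), (2, 'b'), (2, '')]


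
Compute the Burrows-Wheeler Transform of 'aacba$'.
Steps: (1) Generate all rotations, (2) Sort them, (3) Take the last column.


Rotations (sorted):
  0: $aacba -> last char: a
  1: a$aacb -> last char: b
  2: aacba$ -> last char: $
  3: acba$a -> last char: a
  4: ba$aac -> last char: c
  5: cba$aa -> last char: a


BWT = ab$aca


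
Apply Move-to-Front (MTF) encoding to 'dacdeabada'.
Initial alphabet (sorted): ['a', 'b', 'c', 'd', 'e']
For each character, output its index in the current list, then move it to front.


MTF encoding:
'd': index 3 in ['a', 'b', 'c', 'd', 'e'] -> ['d', 'a', 'b', 'c', 'e']
'a': index 1 in ['d', 'a', 'b', 'c', 'e'] -> ['a', 'd', 'b', 'c', 'e']
'c': index 3 in ['a', 'd', 'b', 'c', 'e'] -> ['c', 'a', 'd', 'b', 'e']
'd': index 2 in ['c', 'a', 'd', 'b', 'e'] -> ['d', 'c', 'a', 'b', 'e']
'e': index 4 in ['d', 'c', 'a', 'b', 'e'] -> ['e', 'd', 'c', 'a', 'b']
'a': index 3 in ['e', 'd', 'c', 'a', 'b'] -> ['a', 'e', 'd', 'c', 'b']
'b': index 4 in ['a', 'e', 'd', 'c', 'b'] -> ['b', 'a', 'e', 'd', 'c']
'a': index 1 in ['b', 'a', 'e', 'd', 'c'] -> ['a', 'b', 'e', 'd', 'c']
'd': index 3 in ['a', 'b', 'e', 'd', 'c'] -> ['d', 'a', 'b', 'e', 'c']
'a': index 1 in ['d', 'a', 'b', 'e', 'c'] -> ['a', 'd', 'b', 'e', 'c']


Output: [3, 1, 3, 2, 4, 3, 4, 1, 3, 1]


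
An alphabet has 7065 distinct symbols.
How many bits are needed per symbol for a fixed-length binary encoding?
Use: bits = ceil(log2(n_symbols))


log2(7065) = 12.7865
Bracket: 2^12 = 4096 < 7065 <= 2^13 = 8192
So ceil(log2(7065)) = 13

bits = ceil(log2(7065)) = ceil(12.7865) = 13 bits


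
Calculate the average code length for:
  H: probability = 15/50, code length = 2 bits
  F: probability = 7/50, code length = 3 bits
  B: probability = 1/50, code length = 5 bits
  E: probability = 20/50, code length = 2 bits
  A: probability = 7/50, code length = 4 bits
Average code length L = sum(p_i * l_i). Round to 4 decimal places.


Weighted contributions p_i * l_i:
  H: (15/50) * 2 = 30/50
  F: (7/50) * 3 = 21/50
  B: (1/50) * 5 = 5/50
  E: (20/50) * 2 = 40/50
  A: (7/50) * 4 = 28/50
Sum = (30 + 21 + 5 + 40 + 28)/50 = 124/50

L = 124/50 = 2.4800 bits/symbol


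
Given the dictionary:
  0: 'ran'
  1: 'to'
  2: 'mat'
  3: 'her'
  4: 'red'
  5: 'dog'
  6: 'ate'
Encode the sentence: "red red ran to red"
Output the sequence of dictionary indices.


Look up each word in the dictionary:
  'red' -> 4
  'red' -> 4
  'ran' -> 0
  'to' -> 1
  'red' -> 4

Encoded: [4, 4, 0, 1, 4]


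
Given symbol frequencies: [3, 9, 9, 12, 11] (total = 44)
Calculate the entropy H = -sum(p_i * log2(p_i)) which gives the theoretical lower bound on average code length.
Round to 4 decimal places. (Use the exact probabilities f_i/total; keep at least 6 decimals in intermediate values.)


Per-symbol terms -p_i * log2(p_i) with p_i = f_i/44:
  p = 3/44 = 0.068182: log2(p) = -3.874469, -p*log2(p) = 0.264168
  p = 9/44 = 0.204545: log2(p) = -2.289507, -p*log2(p) = 0.468308
  p = 9/44 = 0.204545: log2(p) = -2.289507, -p*log2(p) = 0.468308
  p = 12/44 = 0.272727: log2(p) = -1.874469, -p*log2(p) = 0.511219
  p = 11/44 = 0.250000: log2(p) = -2.000000, -p*log2(p) = 0.500000
H = 0.264168 + 0.468308 + 0.468308 + 0.511219 + 0.500000 = 2.212003

H = 2.212 bits/symbol


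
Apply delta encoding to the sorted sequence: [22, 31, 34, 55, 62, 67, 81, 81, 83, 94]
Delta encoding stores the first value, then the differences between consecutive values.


First value: 22
Deltas:
  31 - 22 = 9
  34 - 31 = 3
  55 - 34 = 21
  62 - 55 = 7
  67 - 62 = 5
  81 - 67 = 14
  81 - 81 = 0
  83 - 81 = 2
  94 - 83 = 11


Delta encoded: [22, 9, 3, 21, 7, 5, 14, 0, 2, 11]


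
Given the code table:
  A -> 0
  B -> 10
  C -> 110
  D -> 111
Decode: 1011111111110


Decoding:
10 -> B
111 -> D
111 -> D
111 -> D
10 -> B


Result: BDDDB


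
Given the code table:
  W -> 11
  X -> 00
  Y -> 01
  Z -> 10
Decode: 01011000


Decoding:
01 -> Y
01 -> Y
10 -> Z
00 -> X


Result: YYZX


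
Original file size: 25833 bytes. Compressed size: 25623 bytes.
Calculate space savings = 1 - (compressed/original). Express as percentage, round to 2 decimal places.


ratio = compressed/original = 25623/25833 = 0.991871
savings = 1 - ratio = 1 - 0.991871 = 0.008129
as a percentage: 0.008129 * 100 = 0.81%

Space savings = 1 - 25623/25833 = 0.81%


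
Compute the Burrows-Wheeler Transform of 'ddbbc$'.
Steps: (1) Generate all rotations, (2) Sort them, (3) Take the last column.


Rotations (sorted):
  0: $ddbbc -> last char: c
  1: bbc$dd -> last char: d
  2: bc$ddb -> last char: b
  3: c$ddbb -> last char: b
  4: dbbc$d -> last char: d
  5: ddbbc$ -> last char: $


BWT = cdbbd$


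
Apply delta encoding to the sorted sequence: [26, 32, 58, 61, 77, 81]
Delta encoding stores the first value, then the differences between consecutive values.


First value: 26
Deltas:
  32 - 26 = 6
  58 - 32 = 26
  61 - 58 = 3
  77 - 61 = 16
  81 - 77 = 4


Delta encoded: [26, 6, 26, 3, 16, 4]


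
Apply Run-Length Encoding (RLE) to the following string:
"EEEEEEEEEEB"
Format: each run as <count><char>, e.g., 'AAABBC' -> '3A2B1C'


Scanning runs left to right:
  i=0: run of 'E' x 10 -> '10E'
  i=10: run of 'B' x 1 -> '1B'

RLE = 10E1B


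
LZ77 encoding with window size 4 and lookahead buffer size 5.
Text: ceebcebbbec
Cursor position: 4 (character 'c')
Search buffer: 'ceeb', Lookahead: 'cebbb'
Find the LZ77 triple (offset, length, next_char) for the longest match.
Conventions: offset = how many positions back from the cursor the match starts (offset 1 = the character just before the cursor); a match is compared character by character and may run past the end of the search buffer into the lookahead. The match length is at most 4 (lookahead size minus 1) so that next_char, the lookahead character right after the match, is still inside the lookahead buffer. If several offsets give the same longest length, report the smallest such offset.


Try each offset into the search buffer:
  offset=1 (pos 3, char 'b'): match length 0
  offset=2 (pos 2, char 'e'): match length 0
  offset=3 (pos 1, char 'e'): match length 0
  offset=4 (pos 0, char 'c'): match length 2
Longest match has length 2 at offset 4.
next_char = character at position 4 + 2 = 6 -> 'b'

Best match: offset=4, length=2 (matching 'ce' starting at position 0)
LZ77 triple: (4, 2, 'b')


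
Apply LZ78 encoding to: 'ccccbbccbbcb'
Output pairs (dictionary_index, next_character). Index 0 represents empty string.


LZ78 encoding steps:
Dictionary: {0: ''}
Step 1: w='' (idx 0), next='c' -> output (0, 'c'), add 'c' as idx 1
Step 2: w='c' (idx 1), next='c' -> output (1, 'c'), add 'cc' as idx 2
Step 3: w='c' (idx 1), next='b' -> output (1, 'b'), add 'cb' as idx 3
Step 4: w='' (idx 0), next='b' -> output (0, 'b'), add 'b' as idx 4
Step 5: w='cc' (idx 2), next='b' -> output (2, 'b'), add 'ccb' as idx 5
Step 6: w='b' (idx 4), next='c' -> output (4, 'c'), add 'bc' as idx 6
Step 7: w='b' (idx 4), end of input -> output (4, '')


Encoded: [(0, 'c'), (1, 'c'), (1, 'b'), (0, 'b'), (2, 'b'), (4, 'c'), (4, '')]


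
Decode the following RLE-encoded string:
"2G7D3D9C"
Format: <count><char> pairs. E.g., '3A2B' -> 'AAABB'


Expanding each <count><char> pair:
  2G -> 'GG'
  7D -> 'DDDDDDD'
  3D -> 'DDD'
  9C -> 'CCCCCCCCC'

Decoded = GGDDDDDDDDDDCCCCCCCCC


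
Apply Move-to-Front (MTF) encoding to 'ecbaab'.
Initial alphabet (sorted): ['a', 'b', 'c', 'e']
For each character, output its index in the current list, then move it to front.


MTF encoding:
'e': index 3 in ['a', 'b', 'c', 'e'] -> ['e', 'a', 'b', 'c']
'c': index 3 in ['e', 'a', 'b', 'c'] -> ['c', 'e', 'a', 'b']
'b': index 3 in ['c', 'e', 'a', 'b'] -> ['b', 'c', 'e', 'a']
'a': index 3 in ['b', 'c', 'e', 'a'] -> ['a', 'b', 'c', 'e']
'a': index 0 in ['a', 'b', 'c', 'e'] -> ['a', 'b', 'c', 'e']
'b': index 1 in ['a', 'b', 'c', 'e'] -> ['b', 'a', 'c', 'e']


Output: [3, 3, 3, 3, 0, 1]
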